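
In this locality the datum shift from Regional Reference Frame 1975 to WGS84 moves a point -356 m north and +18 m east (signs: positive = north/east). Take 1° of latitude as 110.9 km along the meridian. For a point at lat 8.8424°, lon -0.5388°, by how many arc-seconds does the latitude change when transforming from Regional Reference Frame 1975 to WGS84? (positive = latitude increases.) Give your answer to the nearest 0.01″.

Δφ = -11.56″

1° of latitude = 110.9 km, so Δφ = -356.0 / 110900 = -0.0032101° = -11.556″.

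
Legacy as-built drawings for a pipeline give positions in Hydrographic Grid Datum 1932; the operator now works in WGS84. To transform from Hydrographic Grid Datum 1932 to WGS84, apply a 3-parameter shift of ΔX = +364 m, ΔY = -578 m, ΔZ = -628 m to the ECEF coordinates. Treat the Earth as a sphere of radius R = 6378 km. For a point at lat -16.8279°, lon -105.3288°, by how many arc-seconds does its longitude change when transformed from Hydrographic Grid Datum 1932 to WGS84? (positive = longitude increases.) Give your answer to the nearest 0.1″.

Δλ = 17.0″

sin φ = -0.289498, cos φ = 0.957179, sin λ = -0.964425, cos λ = -0.264358.
East component: ΔE = −sin λ·ΔX + cos λ·ΔY = −(-0.964425)(364) + (-0.264358)(-578) = 503.85 m.
1° of latitude spans πR/180 = 111317 m; at latitude φ, 1° of longitude spans that × cos φ = 106550.4 m, so Δλ = 503.85 / 106550.4 × 3600 = 17.023″.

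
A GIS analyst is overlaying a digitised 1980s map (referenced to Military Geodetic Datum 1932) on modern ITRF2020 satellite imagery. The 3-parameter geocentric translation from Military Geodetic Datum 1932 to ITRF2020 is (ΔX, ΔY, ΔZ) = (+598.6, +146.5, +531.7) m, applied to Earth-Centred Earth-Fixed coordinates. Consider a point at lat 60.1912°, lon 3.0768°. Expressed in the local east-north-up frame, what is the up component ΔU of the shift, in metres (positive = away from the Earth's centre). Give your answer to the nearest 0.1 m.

ΔU = 762.4 m

The local up (radial) axis is (cos φ cos λ, cos φ sin λ, sin φ), giving ΔU = 297.139 + 3.909 + 461.350 = 762.40 m.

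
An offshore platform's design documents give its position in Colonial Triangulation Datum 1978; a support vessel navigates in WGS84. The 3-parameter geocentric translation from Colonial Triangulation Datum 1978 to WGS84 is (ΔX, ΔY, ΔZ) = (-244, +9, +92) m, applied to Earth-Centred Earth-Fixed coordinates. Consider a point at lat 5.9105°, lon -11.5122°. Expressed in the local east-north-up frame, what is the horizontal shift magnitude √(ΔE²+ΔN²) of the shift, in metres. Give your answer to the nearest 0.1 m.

123.0 m

The local east axis at (φ, λ) is (−sin λ, cos λ, 0), so ΔE = −sin(-11.5122°)·(-244) + cos(-11.5122°)·9 = -39.88 m.
The local north axis is (−sin φ cos λ, −sin φ sin λ, cos φ), giving ΔN = 24.620 + 0.185 + 91.511 = 116.32 m.
Horizontal magnitude = √(ΔE² + ΔN²) = √((-39.88)² + 116.32²) = 122.96 m.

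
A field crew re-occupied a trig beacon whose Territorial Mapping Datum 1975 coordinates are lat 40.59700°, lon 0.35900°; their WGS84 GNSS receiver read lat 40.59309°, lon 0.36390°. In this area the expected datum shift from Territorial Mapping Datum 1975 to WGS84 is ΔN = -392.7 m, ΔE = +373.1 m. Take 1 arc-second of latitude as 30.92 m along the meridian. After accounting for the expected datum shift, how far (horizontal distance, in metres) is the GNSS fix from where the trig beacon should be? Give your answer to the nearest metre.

59 m

Observed coordinate differences: Δφ = -0.00391°, Δλ = +0.00490°.
Converting to metres (1° lat = 111312 m, cos φ = 0.759305): observed ΔN = -435.2 m, observed ΔE = 414.1 m.
Subtracting the expected shift leaves a residual of -435.2 − (-392.7) = -42.5 m north and 414.1 − (373.1) = 41.0 m east.
Residual distance = √((-42.5)² + 41.0²) = 59.1 m.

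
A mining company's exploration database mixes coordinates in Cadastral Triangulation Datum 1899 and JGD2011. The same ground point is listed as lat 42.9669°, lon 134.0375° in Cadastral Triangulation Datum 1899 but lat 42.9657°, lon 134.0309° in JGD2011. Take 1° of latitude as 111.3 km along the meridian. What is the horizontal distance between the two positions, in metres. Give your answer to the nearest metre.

Δφ = 42.9657° − 42.9669° = -0.0012°; Δλ = 134.0309° − 134.0375° = -0.0066°.
ΔN = Δφ × 111300 = -133.6 m; ΔE = Δλ × 111300 × cos(42.9669°) = -0.0066 × 111300 × 0.731748 = -537.5 m.
Distance = √(ΔE² + ΔN²) = √((-537.5)² + (-133.6)²) = 553.9 m.

554 m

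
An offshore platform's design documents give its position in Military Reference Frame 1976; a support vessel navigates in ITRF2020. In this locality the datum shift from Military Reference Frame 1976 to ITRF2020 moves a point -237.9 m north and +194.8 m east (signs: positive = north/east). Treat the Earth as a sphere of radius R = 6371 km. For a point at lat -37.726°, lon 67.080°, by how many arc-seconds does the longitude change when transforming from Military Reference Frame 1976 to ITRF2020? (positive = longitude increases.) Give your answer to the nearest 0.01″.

At latitude -37.726°, cos φ = 0.790946.
One radian of longitude at latitude φ spans R cos φ, so Δλ = ΔE / (R cos φ) = 194.8 / (6371000 × 0.790946) = 3.8658e-05 rad = 7.974″.

Δλ = 7.97″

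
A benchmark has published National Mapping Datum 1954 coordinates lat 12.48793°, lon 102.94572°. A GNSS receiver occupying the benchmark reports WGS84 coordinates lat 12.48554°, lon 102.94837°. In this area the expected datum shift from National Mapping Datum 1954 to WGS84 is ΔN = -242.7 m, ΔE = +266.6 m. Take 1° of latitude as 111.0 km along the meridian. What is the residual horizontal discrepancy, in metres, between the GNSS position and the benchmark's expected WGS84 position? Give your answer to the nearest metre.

Observed coordinate differences: Δφ = -0.00239°, Δλ = +0.00265°.
Converting to metres (1° lat = 111000 m, cos φ = 0.976342): observed ΔN = -265.3 m, observed ΔE = 287.2 m.
Subtracting the expected shift leaves a residual of -265.3 − (-242.7) = -22.6 m north and 287.2 − (266.6) = 20.6 m east.
Residual distance = √((-22.6)² + 20.6²) = 30.6 m.

31 m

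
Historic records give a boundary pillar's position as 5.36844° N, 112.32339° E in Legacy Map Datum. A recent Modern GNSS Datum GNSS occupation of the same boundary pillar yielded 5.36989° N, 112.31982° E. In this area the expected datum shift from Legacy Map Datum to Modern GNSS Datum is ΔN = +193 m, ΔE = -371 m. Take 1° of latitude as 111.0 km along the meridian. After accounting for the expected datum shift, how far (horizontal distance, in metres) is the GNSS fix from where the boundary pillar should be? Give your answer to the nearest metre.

Observed coordinate differences: Δφ = +0.00145°, Δλ = -0.00357°.
Converting to metres (1° lat = 111000 m, cos φ = 0.995614): observed ΔN = 161.0 m, observed ΔE = -394.5 m.
Subtracting the expected shift leaves a residual of 161.0 − (193) = -32.0 m north and -394.5 − (-371) = -23.5 m east.
Residual distance = √((-32.0)² + (-23.5)²) = 39.8 m.

40 m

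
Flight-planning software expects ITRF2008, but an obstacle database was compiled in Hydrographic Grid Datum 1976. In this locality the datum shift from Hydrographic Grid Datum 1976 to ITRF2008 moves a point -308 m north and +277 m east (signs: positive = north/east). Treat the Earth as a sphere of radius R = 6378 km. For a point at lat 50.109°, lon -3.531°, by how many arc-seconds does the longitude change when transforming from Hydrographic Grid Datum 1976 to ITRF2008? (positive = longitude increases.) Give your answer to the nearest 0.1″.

At latitude 50.109°, cos φ = 0.641329.
One radian of longitude at latitude φ spans R cos φ, so Δλ = ΔE / (R cos φ) = 277.0 / (6378000 × 0.641329) = 6.7720e-05 rad = 13.968″.

Δλ = 14.0″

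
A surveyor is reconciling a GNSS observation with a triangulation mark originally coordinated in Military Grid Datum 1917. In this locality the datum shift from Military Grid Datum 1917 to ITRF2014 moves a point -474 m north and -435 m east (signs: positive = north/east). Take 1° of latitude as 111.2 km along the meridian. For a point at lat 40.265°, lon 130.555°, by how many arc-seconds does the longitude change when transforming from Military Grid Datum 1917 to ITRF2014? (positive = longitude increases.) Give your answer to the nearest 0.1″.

At latitude 40.265°, cos φ = 0.763063.
1° of longitude at this latitude = 111.2 × cos φ = 84.85 km, so Δλ = -435.0 / 84852.6 = -0.0051265° = -18.456″.

Δλ = -18.5″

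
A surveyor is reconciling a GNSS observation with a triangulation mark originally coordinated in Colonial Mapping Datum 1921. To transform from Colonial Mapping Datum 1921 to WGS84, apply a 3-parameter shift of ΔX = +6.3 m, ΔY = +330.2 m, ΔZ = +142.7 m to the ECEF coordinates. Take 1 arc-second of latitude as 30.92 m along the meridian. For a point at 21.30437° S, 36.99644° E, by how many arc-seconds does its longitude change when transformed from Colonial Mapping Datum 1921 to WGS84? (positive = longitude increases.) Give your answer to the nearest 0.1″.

sin φ = -0.363322, cos φ = 0.931664, sin λ = 0.601765, cos λ = 0.798673.
East component: ΔE = −sin λ·ΔX + cos λ·ΔY = −(0.601765)(6.3) + (0.798673)(330.2) = 259.93 m.
1° of latitude spans 3600 × 30.92 = 111312 m; at latitude φ, 1° of longitude spans that × cos φ = 103705.3 m, so Δλ = 259.93 / 103705.3 × 3600 = 9.023″.

Δλ = 9.0″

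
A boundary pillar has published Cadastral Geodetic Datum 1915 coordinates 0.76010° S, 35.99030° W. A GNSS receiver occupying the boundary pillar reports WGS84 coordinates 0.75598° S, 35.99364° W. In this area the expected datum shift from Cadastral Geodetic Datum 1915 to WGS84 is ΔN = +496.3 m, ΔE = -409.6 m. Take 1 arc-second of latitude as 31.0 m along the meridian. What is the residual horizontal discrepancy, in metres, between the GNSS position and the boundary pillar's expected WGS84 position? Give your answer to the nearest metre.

52 m

Observed coordinate differences: Δφ = +0.00412°, Δλ = -0.00334°.
Converting to metres (1° lat = 111600 m, cos φ = 0.999912): observed ΔN = 459.8 m, observed ΔE = -372.7 m.
Subtracting the expected shift leaves a residual of 459.8 − (496.3) = -36.5 m north and -372.7 − (-409.6) = 36.9 m east.
Residual distance = √((-36.5)² + 36.9²) = 51.9 m.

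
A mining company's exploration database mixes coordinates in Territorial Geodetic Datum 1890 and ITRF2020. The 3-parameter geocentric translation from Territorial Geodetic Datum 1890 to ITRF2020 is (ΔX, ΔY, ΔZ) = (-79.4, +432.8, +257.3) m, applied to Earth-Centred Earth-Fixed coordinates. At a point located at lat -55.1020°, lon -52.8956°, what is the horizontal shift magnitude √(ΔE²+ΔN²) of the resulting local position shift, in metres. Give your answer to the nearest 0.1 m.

At φ = -55.1020°, λ = -52.8956°: sin φ = -0.820172, cos φ = 0.572117, sin λ = -0.797538, cos λ = 0.603269.
ΔE = −sin λ·ΔX + cos λ·ΔY = −(-0.797538)·(-79.4) + (0.603269)·(432.8) = 197.77 m.
ΔN = −sin φ cos λ·ΔX − sin φ sin λ·ΔY + cos φ·ΔZ = −(-0.820172)(0.603269)(-79.4) − (-0.820172)(-0.797538)(432.8) + (0.572117)(257.3) = -175.18 m.
Horizontal magnitude = √(ΔE² + ΔN²) = √(197.77² + (-175.18)²) = 264.20 m.

264.2 m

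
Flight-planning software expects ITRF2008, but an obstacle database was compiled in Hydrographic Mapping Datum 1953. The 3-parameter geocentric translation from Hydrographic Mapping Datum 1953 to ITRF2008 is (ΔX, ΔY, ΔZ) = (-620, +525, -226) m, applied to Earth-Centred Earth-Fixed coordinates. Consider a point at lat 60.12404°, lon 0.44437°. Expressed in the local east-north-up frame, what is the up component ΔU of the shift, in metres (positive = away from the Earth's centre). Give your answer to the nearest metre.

At φ = 60.12404°, λ = 0.44437°: sin φ = 0.867106, cos φ = 0.498124, sin λ = 0.007756, cos λ = 0.999970.
ΔU = cos φ cos λ·ΔX + cos φ sin λ·ΔY + sin φ·ΔZ = (0.498124)(0.999970)(-620) + (0.498124)(0.007756)(525) + (0.867106)(-226) = -502.77 m.

ΔU = -503 m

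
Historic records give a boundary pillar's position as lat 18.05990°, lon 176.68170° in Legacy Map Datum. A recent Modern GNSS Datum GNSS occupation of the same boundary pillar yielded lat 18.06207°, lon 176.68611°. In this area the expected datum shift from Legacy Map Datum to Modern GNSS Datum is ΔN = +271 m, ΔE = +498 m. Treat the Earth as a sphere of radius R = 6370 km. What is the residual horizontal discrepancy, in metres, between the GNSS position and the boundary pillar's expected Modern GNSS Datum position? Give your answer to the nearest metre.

Observed coordinate differences: Δφ = +0.00217°, Δλ = +0.00441°.
Converting to metres (1° lat = 111177 m, cos φ = 0.950733): observed ΔN = 241.3 m, observed ΔE = 466.1 m.
Subtracting the expected shift leaves a residual of 241.3 − (271) = -29.7 m north and 466.1 − (498) = -31.9 m east.
Residual distance = √((-29.7)² + (-31.9)²) = 43.6 m.

44 m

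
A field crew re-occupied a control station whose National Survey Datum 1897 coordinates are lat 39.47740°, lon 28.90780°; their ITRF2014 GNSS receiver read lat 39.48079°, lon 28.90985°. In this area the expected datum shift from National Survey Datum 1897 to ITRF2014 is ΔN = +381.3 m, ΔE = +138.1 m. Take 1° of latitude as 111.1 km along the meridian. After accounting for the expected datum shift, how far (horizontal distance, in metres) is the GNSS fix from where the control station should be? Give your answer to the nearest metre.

38 m

Observed coordinate differences: Δφ = +0.00339°, Δλ = +0.00205°.
Converting to metres (1° lat = 111100 m, cos φ = 0.771875): observed ΔN = 376.6 m, observed ΔE = 175.8 m.
Subtracting the expected shift leaves a residual of 376.6 − (381.3) = -4.7 m north and 175.8 − (138.1) = 37.7 m east.
Residual distance = √((-4.7)² + 37.7²) = 38.0 m.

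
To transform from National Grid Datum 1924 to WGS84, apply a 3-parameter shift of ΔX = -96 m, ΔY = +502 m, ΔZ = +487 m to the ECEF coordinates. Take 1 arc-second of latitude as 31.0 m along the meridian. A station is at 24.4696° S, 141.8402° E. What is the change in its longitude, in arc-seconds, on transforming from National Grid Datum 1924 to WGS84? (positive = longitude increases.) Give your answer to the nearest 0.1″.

Δλ = -11.9″

sin φ = -0.414210, cos φ = 0.910181, sin λ = 0.617857, cos λ = -0.786291.
East component: ΔE = −sin λ·ΔX + cos λ·ΔY = −(0.617857)(-96) + (-0.786291)(502) = -335.40 m.
1° of latitude spans 3600 × 31.00 = 111600 m; at latitude φ, 1° of longitude spans that × cos φ = 101576.2 m, so Δλ = -335.40 / 101576.2 × 3600 = -11.887″.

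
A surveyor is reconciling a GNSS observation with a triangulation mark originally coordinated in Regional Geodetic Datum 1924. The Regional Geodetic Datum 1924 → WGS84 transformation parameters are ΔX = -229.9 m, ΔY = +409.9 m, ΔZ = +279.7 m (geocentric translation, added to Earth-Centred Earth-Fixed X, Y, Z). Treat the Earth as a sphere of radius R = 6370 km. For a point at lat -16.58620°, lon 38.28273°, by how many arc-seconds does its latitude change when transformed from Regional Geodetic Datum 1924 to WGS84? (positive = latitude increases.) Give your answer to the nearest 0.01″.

sin φ = -0.285458, cos φ = 0.958391, sin λ = 0.619542, cos λ = 0.784963.
North component: ΔN = −sin φ cos λ·ΔX − sin φ sin λ·ΔY + cos φ·ΔZ = −(-0.285458)(0.784963)(-229.9) − (-0.285458)(0.619542)(409.9) + (0.958391)(279.7) = 289.04 m.
1° of latitude spans πR/180 = 111177 m, so Δφ = 289.04 / 111177 × 3600 = 9.359″.

Δφ = 9.36″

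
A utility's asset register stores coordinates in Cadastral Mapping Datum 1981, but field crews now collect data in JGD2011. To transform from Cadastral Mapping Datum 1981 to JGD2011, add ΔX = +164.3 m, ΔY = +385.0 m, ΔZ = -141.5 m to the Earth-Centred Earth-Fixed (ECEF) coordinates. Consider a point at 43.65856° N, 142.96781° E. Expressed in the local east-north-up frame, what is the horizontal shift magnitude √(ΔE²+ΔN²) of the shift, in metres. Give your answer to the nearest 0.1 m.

The local east axis at (φ, λ) is (−sin λ, cos λ, 0), so ΔE = −sin(142.96781°)·164.3 + cos(142.96781°)·385.0 = -406.30 m.
The local north axis is (−sin φ cos λ, −sin φ sin λ, cos φ), giving ΔN = 90.548 − 160.075 − 102.371 = -171.90 m.
Horizontal magnitude = √(ΔE² + ΔN²) = √((-406.30)² + (-171.90)²) = 441.16 m.

441.2 m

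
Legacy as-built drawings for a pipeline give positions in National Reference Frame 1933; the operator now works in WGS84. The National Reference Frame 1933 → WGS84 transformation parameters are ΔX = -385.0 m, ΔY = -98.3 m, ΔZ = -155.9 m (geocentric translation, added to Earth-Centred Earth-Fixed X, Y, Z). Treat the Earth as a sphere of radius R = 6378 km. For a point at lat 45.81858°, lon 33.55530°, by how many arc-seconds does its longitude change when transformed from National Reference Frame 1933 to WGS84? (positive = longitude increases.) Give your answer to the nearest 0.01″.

Δλ = 6.07″

sin φ = 0.717137, cos φ = 0.696933, sin λ = 0.552742, cos λ = 0.833353.
East component: ΔE = −sin λ·ΔX + cos λ·ΔY = −(0.552742)(-385.0) + (0.833353)(-98.3) = 130.89 m.
1° of latitude spans πR/180 = 111317 m; at latitude φ, 1° of longitude spans that × cos φ = 77580.5 m, so Δλ = 130.89 / 77580.5 × 3600 = 6.074″.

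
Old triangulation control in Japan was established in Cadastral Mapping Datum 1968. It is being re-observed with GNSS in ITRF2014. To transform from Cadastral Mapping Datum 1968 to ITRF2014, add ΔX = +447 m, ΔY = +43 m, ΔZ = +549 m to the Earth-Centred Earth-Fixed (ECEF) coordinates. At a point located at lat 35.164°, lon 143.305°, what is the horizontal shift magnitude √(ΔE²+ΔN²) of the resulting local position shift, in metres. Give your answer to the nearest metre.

The local east axis at (φ, λ) is (−sin λ, cos λ, 0), so ΔE = −sin(143.305°)·447 + cos(143.305°)·43 = -301.59 m.
The local north axis is (−sin φ cos λ, −sin φ sin λ, cos φ), giving ΔN = 206.419 − 14.798 + 448.811 = 640.43 m.
Horizontal magnitude = √(ΔE² + ΔN²) = √((-301.59)² + 640.43²) = 707.89 m.

708 m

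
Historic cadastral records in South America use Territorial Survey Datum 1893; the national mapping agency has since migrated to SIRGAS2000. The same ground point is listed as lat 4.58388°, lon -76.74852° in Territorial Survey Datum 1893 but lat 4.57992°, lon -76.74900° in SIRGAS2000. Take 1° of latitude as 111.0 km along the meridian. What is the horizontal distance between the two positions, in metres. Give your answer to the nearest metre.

443 m

Δφ = 4.57992° − 4.58388° = -0.00396°; Δλ = -76.74900° − -76.74852° = -0.00048°.
ΔN = Δφ × 111000 = -439.6 m; ΔE = Δλ × 111000 × cos(4.58388°) = -0.00048 × 111000 × 0.996801 = -53.1 m.
Distance = √(ΔE² + ΔN²) = √((-53.1)² + (-439.6)²) = 442.8 m.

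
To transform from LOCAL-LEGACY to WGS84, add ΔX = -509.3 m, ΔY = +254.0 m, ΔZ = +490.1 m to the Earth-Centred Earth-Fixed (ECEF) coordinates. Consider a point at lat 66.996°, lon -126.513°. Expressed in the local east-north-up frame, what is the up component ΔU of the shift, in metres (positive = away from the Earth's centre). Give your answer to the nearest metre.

The local up (radial) axis is (cos φ cos λ, cos φ sin λ, sin φ), giving ΔU = 118.425 − 79.779 + 451.126 = 489.77 m.

ΔU = 490 m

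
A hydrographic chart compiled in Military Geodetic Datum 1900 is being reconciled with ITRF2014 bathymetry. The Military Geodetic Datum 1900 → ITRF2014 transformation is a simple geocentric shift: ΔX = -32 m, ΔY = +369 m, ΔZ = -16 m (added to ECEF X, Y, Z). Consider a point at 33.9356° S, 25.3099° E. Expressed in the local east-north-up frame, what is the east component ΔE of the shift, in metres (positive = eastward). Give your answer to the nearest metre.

ΔE = 347 m

The local east axis at (φ, λ) is (−sin λ, cos λ, 0), so ΔE = −sin(25.3099°)·(-32) + cos(25.3099°)·369 = 347.26 m.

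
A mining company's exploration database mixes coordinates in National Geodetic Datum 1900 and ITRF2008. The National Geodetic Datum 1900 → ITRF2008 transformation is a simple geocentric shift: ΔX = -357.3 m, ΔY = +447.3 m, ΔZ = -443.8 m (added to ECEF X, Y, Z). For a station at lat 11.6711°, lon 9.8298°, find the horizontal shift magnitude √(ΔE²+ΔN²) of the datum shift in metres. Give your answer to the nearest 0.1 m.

628.7 m

At φ = 11.6711°, λ = 9.8298°: sin φ = 0.202293, cos φ = 0.979325, sin λ = 0.170722, cos λ = 0.985319.
ΔE = −sin λ·ΔX + cos λ·ΔY = −(0.170722)·(-357.3) + (0.985319)·(447.3) = 501.73 m.
ΔN = −sin φ cos λ·ΔX − sin φ sin λ·ΔY + cos φ·ΔZ = −(0.202293)(0.985319)(-357.3) − (0.202293)(0.170722)(447.3) + (0.979325)(-443.8) = -378.85 m.
Horizontal magnitude = √(ΔE² + ΔN²) = √(501.73² + (-378.85)²) = 628.70 m.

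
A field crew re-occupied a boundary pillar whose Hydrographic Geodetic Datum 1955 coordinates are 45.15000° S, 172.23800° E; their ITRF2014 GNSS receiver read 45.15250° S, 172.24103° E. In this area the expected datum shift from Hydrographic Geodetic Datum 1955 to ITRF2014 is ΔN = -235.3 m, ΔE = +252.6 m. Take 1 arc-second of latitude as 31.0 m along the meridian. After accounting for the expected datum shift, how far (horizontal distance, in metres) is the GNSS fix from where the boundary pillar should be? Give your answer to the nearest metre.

46 m

Observed coordinate differences: Δφ = -0.00250°, Δλ = +0.00303°.
Converting to metres (1° lat = 111600 m, cos φ = 0.705253): observed ΔN = -279.0 m, observed ΔE = 238.5 m.
Subtracting the expected shift leaves a residual of -279.0 − (-235.3) = -43.7 m north and 238.5 − (252.6) = -14.1 m east.
Residual distance = √((-43.7)² + (-14.1)²) = 45.9 m.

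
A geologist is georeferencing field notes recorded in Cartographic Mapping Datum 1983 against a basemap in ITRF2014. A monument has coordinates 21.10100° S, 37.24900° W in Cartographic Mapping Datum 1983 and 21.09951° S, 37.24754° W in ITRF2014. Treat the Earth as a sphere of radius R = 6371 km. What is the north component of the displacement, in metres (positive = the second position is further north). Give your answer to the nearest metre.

ΔN = 166 m

Δφ = -21.09951° − -21.10100° = +0.00149°; Δλ = -37.24754° − -37.24900° = +0.00146°.
1° along a meridian = πR/180 = 111195 m.
ΔN = Δφ × 111195 = 165.7 m; ΔE = Δλ × 111195 × cos(-21.10100°) = +0.00146 × 111195 × 0.932947 = 151.5 m.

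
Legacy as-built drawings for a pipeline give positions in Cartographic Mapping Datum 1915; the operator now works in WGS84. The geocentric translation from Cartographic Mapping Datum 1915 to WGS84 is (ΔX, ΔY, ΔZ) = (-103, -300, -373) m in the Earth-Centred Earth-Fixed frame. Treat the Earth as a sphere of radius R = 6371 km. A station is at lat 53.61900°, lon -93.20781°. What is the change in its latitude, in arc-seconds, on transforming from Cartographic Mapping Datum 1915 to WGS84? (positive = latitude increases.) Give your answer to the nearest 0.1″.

sin φ = 0.805091, cos φ = 0.593152, sin λ = -0.998433, cos λ = -0.055958.
North component: ΔN = −sin φ cos λ·ΔX − sin φ sin λ·ΔY + cos φ·ΔZ = −(0.805091)(-0.055958)(-103) − (0.805091)(-0.998433)(-300) + (0.593152)(-373) = -467.03 m.
1° of latitude spans πR/180 = 111195 m, so Δφ = -467.03 / 111195 × 3600 = -15.121″.

Δφ = -15.1″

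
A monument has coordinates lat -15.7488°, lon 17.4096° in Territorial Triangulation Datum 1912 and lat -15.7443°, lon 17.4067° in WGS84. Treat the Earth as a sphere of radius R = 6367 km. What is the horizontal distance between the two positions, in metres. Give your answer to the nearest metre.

Δφ = -15.7443° − -15.7488° = +0.0045°; Δλ = 17.4067° − 17.4096° = -0.0029°.
1° along a meridian = πR/180 = 111125 m.
ΔN = Δφ × 111125 = 500.1 m; ΔE = Δλ × 111125 × cos(-15.7488°) = -0.0029 × 111125 × 0.962461 = -310.2 m.
Distance = √(ΔE² + ΔN²) = √((-310.2)² + 500.1²) = 588.4 m.

588 m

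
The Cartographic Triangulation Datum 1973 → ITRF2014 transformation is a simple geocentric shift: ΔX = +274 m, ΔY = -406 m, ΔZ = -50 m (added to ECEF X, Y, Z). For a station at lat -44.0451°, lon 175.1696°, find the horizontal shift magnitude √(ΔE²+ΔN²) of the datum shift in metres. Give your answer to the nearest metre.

At φ = -44.0451°, λ = 175.1696°: sin φ = -0.695224, cos φ = 0.718793, sin λ = 0.084207, cos λ = -0.996448.
ΔE = −sin λ·ΔX + cos λ·ΔY = −(0.084207)·(274) + (-0.996448)·(-406) = 381.49 m.
ΔN = −sin φ cos λ·ΔX − sin φ sin λ·ΔY + cos φ·ΔZ = −(-0.695224)(-0.996448)(274) − (-0.695224)(0.084207)(-406) + (0.718793)(-50) = -249.52 m.
Horizontal magnitude = √(ΔE² + ΔN²) = √(381.49² + (-249.52)²) = 455.84 m.

456 m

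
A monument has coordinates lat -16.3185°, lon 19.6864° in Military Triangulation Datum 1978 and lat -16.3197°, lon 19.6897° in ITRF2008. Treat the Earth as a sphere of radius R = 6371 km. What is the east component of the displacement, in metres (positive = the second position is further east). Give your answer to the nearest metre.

Δφ = -16.3197° − -16.3185° = -0.0012°; Δλ = 19.6897° − 19.6864° = +0.0033°.
1° along a meridian = πR/180 = 111195 m.
ΔN = Δφ × 111195 = -133.4 m; ΔE = Δλ × 111195 × cos(-16.3185°) = +0.0033 × 111195 × 0.959715 = 352.2 m.

ΔE = 352 m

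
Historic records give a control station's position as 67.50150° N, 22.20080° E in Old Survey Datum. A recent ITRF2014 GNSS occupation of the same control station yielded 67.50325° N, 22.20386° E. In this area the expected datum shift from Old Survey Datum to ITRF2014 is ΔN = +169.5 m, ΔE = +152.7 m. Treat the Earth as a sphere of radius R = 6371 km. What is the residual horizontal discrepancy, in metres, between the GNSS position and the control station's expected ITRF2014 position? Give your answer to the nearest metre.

Observed coordinate differences: Δφ = +0.00175°, Δλ = +0.00306°.
Converting to metres (1° lat = 111195 m, cos φ = 0.382659): observed ΔN = 194.6 m, observed ΔE = 130.2 m.
Subtracting the expected shift leaves a residual of 194.6 − (169.5) = 25.1 m north and 130.2 − (152.7) = -22.5 m east.
Residual distance = √(25.1² + (-22.5)²) = 33.7 m.

34 m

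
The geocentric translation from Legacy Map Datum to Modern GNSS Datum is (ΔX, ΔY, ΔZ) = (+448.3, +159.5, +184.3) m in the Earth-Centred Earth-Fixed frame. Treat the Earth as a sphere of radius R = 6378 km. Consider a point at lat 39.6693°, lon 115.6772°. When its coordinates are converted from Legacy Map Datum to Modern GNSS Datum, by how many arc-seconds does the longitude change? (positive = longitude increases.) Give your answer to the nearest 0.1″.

sin φ = 0.638355, cos φ = 0.769742, sin λ = 0.901250, cos λ = -0.433300.
East component: ΔE = −sin λ·ΔX + cos λ·ΔY = −(0.901250)(448.3) + (-0.433300)(159.5) = -473.14 m.
1° of latitude spans πR/180 = 111317 m; at latitude φ, 1° of longitude spans that × cos φ = 85685.4 m, so Δλ = -473.14 / 85685.4 × 3600 = -19.879″.

Δλ = -19.9″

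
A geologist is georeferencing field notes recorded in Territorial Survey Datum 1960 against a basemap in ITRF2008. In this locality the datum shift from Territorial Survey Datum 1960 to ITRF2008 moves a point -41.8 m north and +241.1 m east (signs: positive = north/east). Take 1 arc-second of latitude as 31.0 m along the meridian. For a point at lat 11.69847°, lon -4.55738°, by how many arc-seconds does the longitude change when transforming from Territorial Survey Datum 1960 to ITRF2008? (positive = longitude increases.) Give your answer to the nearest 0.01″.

At latitude 11.69847°, cos φ = 0.979228.
1″ of longitude at this latitude = 31.00 × cos φ = 30.3561 m, so Δλ = 241.1 / 30.3561 = 7.942″.

Δλ = 7.94″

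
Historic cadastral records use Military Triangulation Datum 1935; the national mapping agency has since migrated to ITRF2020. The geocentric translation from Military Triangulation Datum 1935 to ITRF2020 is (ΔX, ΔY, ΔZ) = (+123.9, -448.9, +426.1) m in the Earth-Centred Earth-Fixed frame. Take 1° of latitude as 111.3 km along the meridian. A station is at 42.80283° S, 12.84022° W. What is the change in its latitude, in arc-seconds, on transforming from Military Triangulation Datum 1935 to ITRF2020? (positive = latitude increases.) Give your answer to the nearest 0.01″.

sin φ = -0.679478, cos φ = 0.733696, sin λ = -0.222233, cos λ = 0.974994.
North component: ΔN = −sin φ cos λ·ΔX − sin φ sin λ·ΔY + cos φ·ΔZ = −(-0.679478)(0.974994)(123.9) − (-0.679478)(-0.222233)(-448.9) + (0.733696)(426.1) = 462.49 m.
1° of latitude spans 111300 m, so Δφ = 462.49 / 111300 × 3600 = 14.959″.

Δφ = 14.96″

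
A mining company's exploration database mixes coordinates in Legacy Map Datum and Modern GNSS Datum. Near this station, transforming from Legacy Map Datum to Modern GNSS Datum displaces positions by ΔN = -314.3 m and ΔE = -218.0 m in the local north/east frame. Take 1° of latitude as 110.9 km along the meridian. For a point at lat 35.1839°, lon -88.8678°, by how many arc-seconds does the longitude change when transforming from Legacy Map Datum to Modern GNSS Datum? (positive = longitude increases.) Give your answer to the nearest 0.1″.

At latitude 35.1839°, cos φ = 0.817307.
1° of longitude at this latitude = 110.9 × cos φ = 90.64 km, so Δλ = -218.0 / 90639.3 = -0.0024051° = -8.658″.

Δλ = -8.7″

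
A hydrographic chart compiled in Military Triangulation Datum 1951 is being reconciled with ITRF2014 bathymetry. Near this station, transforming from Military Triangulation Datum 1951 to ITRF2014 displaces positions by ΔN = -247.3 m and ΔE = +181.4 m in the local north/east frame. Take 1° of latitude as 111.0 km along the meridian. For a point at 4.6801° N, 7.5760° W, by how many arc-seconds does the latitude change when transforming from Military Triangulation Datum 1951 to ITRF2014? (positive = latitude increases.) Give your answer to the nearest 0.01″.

1° of latitude = 111.0 km, so Δφ = -247.3 / 111000 = -0.0022279° = -8.021″.

Δφ = -8.02″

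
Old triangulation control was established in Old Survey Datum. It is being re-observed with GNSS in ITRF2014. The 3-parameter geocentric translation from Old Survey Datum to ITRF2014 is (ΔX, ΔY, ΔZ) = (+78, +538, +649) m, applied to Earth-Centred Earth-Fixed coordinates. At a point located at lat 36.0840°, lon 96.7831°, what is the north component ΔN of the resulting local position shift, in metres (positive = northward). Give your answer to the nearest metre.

At φ = 36.0840°, λ = 96.7831°: sin φ = 0.588971, cos φ = 0.808154, sin λ = 0.993000, cos λ = -0.118111.
ΔN = −sin φ cos λ·ΔX − sin φ sin λ·ΔY + cos φ·ΔZ = −(0.588971)(-0.118111)(78) − (0.588971)(0.993000)(538) + (0.808154)(649) = 215.27 m.

ΔN = 215 m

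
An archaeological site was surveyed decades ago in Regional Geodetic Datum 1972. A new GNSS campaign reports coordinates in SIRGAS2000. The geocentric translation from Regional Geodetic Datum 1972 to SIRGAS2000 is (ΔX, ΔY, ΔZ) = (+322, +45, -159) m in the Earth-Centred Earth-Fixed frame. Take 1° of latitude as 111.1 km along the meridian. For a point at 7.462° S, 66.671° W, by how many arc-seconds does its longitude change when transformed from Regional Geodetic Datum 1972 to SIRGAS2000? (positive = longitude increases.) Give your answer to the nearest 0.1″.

sin φ = -0.129869, cos φ = 0.991531, sin λ = -0.918246, cos λ = 0.396010.
East component: ΔE = −sin λ·ΔX + cos λ·ΔY = −(-0.918246)(322) + (0.396010)(45) = 313.50 m.
1° of latitude spans 111100 m; at latitude φ, 1° of longitude spans that × cos φ = 110159.1 m, so Δλ = 313.50 / 110159.1 × 3600 = 10.245″.

Δλ = 10.2″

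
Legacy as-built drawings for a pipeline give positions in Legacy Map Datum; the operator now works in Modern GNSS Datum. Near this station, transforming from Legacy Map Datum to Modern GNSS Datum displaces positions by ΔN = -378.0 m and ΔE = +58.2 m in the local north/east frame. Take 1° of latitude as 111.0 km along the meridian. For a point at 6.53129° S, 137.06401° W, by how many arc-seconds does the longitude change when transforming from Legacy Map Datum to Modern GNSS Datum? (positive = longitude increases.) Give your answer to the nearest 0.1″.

Δλ = 1.9″

At latitude -6.53129°, cos φ = 0.993510.
1° of longitude at this latitude = 111.0 × cos φ = 110.28 km, so Δλ = 58.2 / 110279.6 = 0.0005277° = 1.900″.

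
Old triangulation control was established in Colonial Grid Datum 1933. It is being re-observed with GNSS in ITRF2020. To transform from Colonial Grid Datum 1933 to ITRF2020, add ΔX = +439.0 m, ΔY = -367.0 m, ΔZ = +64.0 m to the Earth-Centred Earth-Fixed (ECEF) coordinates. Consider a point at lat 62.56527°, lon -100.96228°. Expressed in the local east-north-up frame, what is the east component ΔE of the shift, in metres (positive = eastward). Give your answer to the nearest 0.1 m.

The local east axis at (φ, λ) is (−sin λ, cos λ, 0), so ΔE = −sin(-100.96228°)·439.0 + cos(-100.96228°)·(-367.0) = 500.78 m.

ΔE = 500.8 m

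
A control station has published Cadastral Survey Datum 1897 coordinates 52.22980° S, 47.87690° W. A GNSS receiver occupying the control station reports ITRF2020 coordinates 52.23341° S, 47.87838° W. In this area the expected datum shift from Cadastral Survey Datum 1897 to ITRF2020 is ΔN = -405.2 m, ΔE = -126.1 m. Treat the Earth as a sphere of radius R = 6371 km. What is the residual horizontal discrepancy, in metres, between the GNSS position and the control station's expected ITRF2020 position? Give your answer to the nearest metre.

26 m

Observed coordinate differences: Δφ = -0.00361°, Δλ = -0.00148°.
Converting to metres (1° lat = 111195 m, cos φ = 0.612496): observed ΔN = -401.4 m, observed ΔE = -100.8 m.
Subtracting the expected shift leaves a residual of -401.4 − (-405.2) = 3.8 m north and -100.8 − (-126.1) = 25.3 m east.
Residual distance = √(3.8² + 25.3²) = 25.6 m.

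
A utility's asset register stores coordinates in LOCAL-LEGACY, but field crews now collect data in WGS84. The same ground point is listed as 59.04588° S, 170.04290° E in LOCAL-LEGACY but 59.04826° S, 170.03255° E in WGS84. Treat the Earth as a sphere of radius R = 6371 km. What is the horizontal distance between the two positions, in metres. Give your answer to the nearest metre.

Δφ = -59.04826° − -59.04588° = -0.00238°; Δλ = 170.03255° − 170.04290° = -0.01035°.
1° along a meridian = πR/180 = 111195 m.
ΔN = Δφ × 111195 = -264.6 m; ΔE = Δλ × 111195 × cos(-59.04588°) = -0.01035 × 111195 × 0.514352 = -592.0 m.
Distance = √(ΔE² + ΔN²) = √((-592.0)² + (-264.6)²) = 648.4 m.

648 m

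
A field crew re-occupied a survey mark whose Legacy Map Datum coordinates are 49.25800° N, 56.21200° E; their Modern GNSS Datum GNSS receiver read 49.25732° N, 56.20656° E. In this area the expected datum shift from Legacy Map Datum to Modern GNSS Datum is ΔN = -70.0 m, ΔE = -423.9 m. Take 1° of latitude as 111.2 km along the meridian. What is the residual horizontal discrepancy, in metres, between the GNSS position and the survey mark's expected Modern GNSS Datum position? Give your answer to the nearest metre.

Observed coordinate differences: Δφ = -0.00068°, Δλ = -0.00544°.
Converting to metres (1° lat = 111200 m, cos φ = 0.652654): observed ΔN = -75.6 m, observed ΔE = -394.8 m.
Subtracting the expected shift leaves a residual of -75.6 − (-70.0) = -5.6 m north and -394.8 − (-423.9) = 29.1 m east.
Residual distance = √((-5.6)² + 29.1²) = 29.6 m.

30 m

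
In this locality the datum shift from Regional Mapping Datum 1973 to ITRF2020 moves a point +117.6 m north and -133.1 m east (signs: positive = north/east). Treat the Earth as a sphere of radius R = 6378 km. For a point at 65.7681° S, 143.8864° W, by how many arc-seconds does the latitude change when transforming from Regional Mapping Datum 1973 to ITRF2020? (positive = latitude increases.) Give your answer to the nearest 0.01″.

On a sphere of radius R, 1 rad of latitude = R, so Δφ = ΔN / R = 117.6 / 6378000 = 1.8438e-05 rad = 3.803″.

Δφ = 3.80″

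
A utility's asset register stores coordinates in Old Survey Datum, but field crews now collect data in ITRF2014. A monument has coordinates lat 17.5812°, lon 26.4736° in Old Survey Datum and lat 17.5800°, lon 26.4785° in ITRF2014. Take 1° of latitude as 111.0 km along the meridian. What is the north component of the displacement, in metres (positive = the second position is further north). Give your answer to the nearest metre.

Δφ = 17.5800° − 17.5812° = -0.0012°; Δλ = 26.4785° − 26.4736° = +0.0049°.
ΔN = Δφ × 111000 = -133.2 m; ΔE = Δλ × 111000 × cos(17.5812°) = +0.0049 × 111000 × 0.953290 = 518.5 m.

ΔN = -133 m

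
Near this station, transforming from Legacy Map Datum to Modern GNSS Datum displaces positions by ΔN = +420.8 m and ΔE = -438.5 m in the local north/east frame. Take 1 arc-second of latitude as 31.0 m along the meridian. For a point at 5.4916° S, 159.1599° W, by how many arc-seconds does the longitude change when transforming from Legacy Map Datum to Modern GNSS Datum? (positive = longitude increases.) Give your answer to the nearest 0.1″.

At latitude -5.4916°, cos φ = 0.995410.
1″ of longitude at this latitude = 31.00 × cos φ = 30.8577 m, so Δλ = -438.5 / 30.8577 = -14.210″.

Δλ = -14.2″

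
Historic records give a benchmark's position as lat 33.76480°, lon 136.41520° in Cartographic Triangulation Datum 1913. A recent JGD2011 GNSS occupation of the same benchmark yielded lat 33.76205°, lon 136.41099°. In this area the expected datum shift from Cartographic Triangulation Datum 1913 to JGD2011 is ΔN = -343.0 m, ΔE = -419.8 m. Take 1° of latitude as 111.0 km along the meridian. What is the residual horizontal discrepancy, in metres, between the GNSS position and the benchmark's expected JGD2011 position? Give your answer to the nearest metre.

Observed coordinate differences: Δφ = -0.00275°, Δλ = -0.00421°.
Converting to metres (1° lat = 111000 m, cos φ = 0.831326): observed ΔN = -305.2 m, observed ΔE = -388.5 m.
Subtracting the expected shift leaves a residual of -305.2 − (-343.0) = 37.8 m north and -388.5 − (-419.8) = 31.3 m east.
Residual distance = √(37.8² + 31.3²) = 49.0 m.

49 m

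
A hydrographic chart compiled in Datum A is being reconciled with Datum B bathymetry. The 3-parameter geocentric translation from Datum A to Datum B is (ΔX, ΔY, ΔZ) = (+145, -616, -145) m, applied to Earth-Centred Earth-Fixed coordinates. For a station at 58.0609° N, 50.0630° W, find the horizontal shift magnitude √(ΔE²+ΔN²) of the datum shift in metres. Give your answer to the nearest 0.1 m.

624.9 m

At φ = 58.0609°, λ = -50.0630°: sin φ = 0.848611, cos φ = 0.529018, sin λ = -0.766751, cos λ = 0.641945.
ΔE = −sin λ·ΔX + cos λ·ΔY = −(-0.766751)·(145) + (0.641945)·(-616) = -284.26 m.
ΔN = −sin φ cos λ·ΔX − sin φ sin λ·ΔY + cos φ·ΔZ = −(0.848611)(0.641945)(145) − (0.848611)(-0.766751)(-616) + (0.529018)(-145) = -556.51 m.
Horizontal magnitude = √(ΔE² + ΔN²) = √((-284.26)² + (-556.51)²) = 624.91 m.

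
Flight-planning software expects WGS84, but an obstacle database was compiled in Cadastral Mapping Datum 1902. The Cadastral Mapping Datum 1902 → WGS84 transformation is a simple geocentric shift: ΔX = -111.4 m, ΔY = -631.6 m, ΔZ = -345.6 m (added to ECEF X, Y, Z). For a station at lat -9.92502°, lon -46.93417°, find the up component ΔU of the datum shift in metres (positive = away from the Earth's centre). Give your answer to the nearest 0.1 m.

ΔU = 439.2 m

The local up (radial) axis is (cos φ cos λ, cos φ sin λ, sin φ), giving ΔU = -74.930 + 454.522 + 59.567 = 439.16 m.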